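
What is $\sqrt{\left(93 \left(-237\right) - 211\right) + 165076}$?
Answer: $2 \sqrt{35706} \approx 377.92$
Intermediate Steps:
$\sqrt{\left(93 \left(-237\right) - 211\right) + 165076} = \sqrt{\left(-22041 - 211\right) + 165076} = \sqrt{-22252 + 165076} = \sqrt{142824} = 2 \sqrt{35706}$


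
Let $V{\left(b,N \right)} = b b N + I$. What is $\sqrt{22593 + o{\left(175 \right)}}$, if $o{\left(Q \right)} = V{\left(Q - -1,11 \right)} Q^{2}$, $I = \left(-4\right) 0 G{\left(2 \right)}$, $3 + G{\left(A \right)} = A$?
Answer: $\sqrt{10435062593} \approx 1.0215 \cdot 10^{5}$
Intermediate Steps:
$G{\left(A \right)} = -3 + A$
$I = 0$ ($I = \left(-4\right) 0 \left(-3 + 2\right) = 0 \left(-1\right) = 0$)
$V{\left(b,N \right)} = N b^{2}$ ($V{\left(b,N \right)} = b b N + 0 = b^{2} N + 0 = N b^{2} + 0 = N b^{2}$)
$o{\left(Q \right)} = 11 Q^{2} \left(1 + Q\right)^{2}$ ($o{\left(Q \right)} = 11 \left(Q - -1\right)^{2} Q^{2} = 11 \left(Q + 1\right)^{2} Q^{2} = 11 \left(1 + Q\right)^{2} Q^{2} = 11 Q^{2} \left(1 + Q\right)^{2}$)
$\sqrt{22593 + o{\left(175 \right)}} = \sqrt{22593 + 11 \cdot 175^{2} \left(1 + 175\right)^{2}} = \sqrt{22593 + 11 \cdot 30625 \cdot 176^{2}} = \sqrt{22593 + 11 \cdot 30625 \cdot 30976} = \sqrt{22593 + 10435040000} = \sqrt{10435062593}$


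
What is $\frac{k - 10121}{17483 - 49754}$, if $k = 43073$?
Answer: $- \frac{10984}{10757} \approx -1.0211$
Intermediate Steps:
$\frac{k - 10121}{17483 - 49754} = \frac{43073 - 10121}{17483 - 49754} = \frac{32952}{-32271} = 32952 \left(- \frac{1}{32271}\right) = - \frac{10984}{10757}$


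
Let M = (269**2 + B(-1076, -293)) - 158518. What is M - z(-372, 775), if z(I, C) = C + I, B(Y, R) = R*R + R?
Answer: -1004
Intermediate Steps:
B(Y, R) = R + R**2 (B(Y, R) = R**2 + R = R + R**2)
M = -601 (M = (269**2 - 293*(1 - 293)) - 158518 = (72361 - 293*(-292)) - 158518 = (72361 + 85556) - 158518 = 157917 - 158518 = -601)
M - z(-372, 775) = -601 - (775 - 372) = -601 - 1*403 = -601 - 403 = -1004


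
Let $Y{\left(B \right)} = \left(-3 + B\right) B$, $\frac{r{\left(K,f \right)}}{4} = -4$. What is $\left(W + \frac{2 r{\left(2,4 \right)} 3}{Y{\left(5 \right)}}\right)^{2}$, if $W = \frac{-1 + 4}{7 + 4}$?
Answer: $\frac{263169}{3025} \approx 86.998$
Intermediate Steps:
$r{\left(K,f \right)} = -16$ ($r{\left(K,f \right)} = 4 \left(-4\right) = -16$)
$W = \frac{3}{11} \approx 0.27273$
$Y{\left(B \right)} = B \left(-3 + B\right)$
$\left(W + \frac{2 r{\left(2,4 \right)} 3}{Y{\left(5 \right)}}\right)^{2} = \left(\frac{3}{11} + \frac{2 \left(-16\right) 3}{5 \left(-3 + 5\right)}\right)^{2} = \left(\frac{3}{11} + \frac{\left(-32\right) 3}{5 \cdot 2}\right)^{2} = \left(\frac{3}{11} - \frac{96}{10}\right)^{2} = \left(\frac{3}{11} - \frac{48}{5}\right)^{2} = \left(- \frac{513}{55}\right)^{2} = \frac{263169}{3025}$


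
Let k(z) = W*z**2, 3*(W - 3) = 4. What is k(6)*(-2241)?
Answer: -349596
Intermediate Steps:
W = 13/3 (W = 3 + (1/3)*4 = 3 + 4/3 = 13/3 ≈ 4.3333)
k(z) = 13*z**2/3
k(6)*(-2241) = ((13/3)*6**2)*(-2241) = ((13/3)*36)*(-2241) = 156*(-2241) = -349596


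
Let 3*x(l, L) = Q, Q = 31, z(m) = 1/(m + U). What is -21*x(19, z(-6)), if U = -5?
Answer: -217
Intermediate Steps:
z(m) = 1/(-5 + m) (z(m) = 1/(m - 5) = 1/(-5 + m))
x(l, L) = 31/3 (x(l, L) = (1/3)*31 = 31/3)
-21*x(19, z(-6)) = -21*31/3 = -217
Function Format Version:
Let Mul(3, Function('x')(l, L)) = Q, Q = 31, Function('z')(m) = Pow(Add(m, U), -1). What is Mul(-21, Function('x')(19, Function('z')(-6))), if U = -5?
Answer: -217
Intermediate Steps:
Function('z')(m) = Pow(Add(-5, m), -1) (Function('z')(m) = Pow(Add(m, -5), -1) = Pow(Add(-5, m), -1))
Function('x')(l, L) = Rational(31, 3) (Function('x')(l, L) = Mul(Rational(1, 3), 31) = Rational(31, 3))
Mul(-21, Function('x')(19, Function('z')(-6))) = Mul(-21, Rational(31, 3)) = -217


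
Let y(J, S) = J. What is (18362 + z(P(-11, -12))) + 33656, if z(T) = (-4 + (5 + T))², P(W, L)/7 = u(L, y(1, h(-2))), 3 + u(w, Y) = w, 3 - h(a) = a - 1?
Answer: 62834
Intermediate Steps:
h(a) = 4 - a (h(a) = 3 - (a - 1) = 3 - (-1 + a) = 3 + (1 - a) = 4 - a)
u(w, Y) = -3 + w
P(W, L) = -21 + 7*L (P(W, L) = 7*(-3 + L) = -21 + 7*L)
z(T) = (1 + T)²
(18362 + z(P(-11, -12))) + 33656 = (18362 + (1 + (-21 + 7*(-12)))²) + 33656 = (18362 + (1 + (-21 - 84))²) + 33656 = (18362 + (1 - 105)²) + 33656 = (18362 + (-104)²) + 33656 = (18362 + 10816) + 33656 = 29178 + 33656 = 62834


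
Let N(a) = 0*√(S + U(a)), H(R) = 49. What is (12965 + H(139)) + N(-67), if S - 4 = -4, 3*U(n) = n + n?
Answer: 13014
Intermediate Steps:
U(n) = 2*n/3 (U(n) = (n + n)/3 = (2*n)/3 = 2*n/3)
S = 0 (S = 4 - 4 = 0)
N(a) = 0 (N(a) = 0*√(0 + 2*a/3) = 0*√(2*a/3) = 0*(√6*√a/3) = 0)
(12965 + H(139)) + N(-67) = (12965 + 49) + 0 = 13014 + 0 = 13014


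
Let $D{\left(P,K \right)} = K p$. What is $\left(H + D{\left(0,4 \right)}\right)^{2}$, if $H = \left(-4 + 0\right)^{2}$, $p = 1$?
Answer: $400$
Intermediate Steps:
$D{\left(P,K \right)} = K$ ($D{\left(P,K \right)} = K 1 = K$)
$H = 16$ ($H = \left(-4\right)^{2} = 16$)
$\left(H + D{\left(0,4 \right)}\right)^{2} = \left(16 + 4\right)^{2} = 20^{2} = 400$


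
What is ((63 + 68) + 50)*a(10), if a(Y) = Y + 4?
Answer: 2534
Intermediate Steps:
a(Y) = 4 + Y
((63 + 68) + 50)*a(10) = ((63 + 68) + 50)*(4 + 10) = (131 + 50)*14 = 181*14 = 2534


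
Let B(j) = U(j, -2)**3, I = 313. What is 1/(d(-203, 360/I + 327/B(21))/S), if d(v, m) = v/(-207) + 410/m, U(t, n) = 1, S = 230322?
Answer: 1632305602998/15804881 ≈ 1.0328e+5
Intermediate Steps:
B(j) = 1 (B(j) = 1**3 = 1)
d(v, m) = 410/m - v/207 (d(v, m) = v*(-1/207) + 410/m = -v/207 + 410/m = 410/m - v/207)
1/(d(-203, 360/I + 327/B(21))/S) = 1/((410/(360/313 + 327/1) - 1/207*(-203))/230322) = 1/((410/(360*(1/313) + 327*1) + 203/207)*(1/230322)) = 1/((410/(360/313 + 327) + 203/207)*(1/230322)) = 1/((410/(102711/313) + 203/207)*(1/230322)) = 1/((410*(313/102711) + 203/207)*(1/230322)) = 1/((128330/102711 + 203/207)*(1/230322)) = 1/((15804881/7087059)*(1/230322)) = 1/(15804881/1632305602998) = 1632305602998/15804881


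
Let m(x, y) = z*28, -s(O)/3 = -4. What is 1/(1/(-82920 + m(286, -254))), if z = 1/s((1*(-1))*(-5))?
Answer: -248753/3 ≈ -82918.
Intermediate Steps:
s(O) = 12 (s(O) = -3*(-4) = 12)
z = 1/12 ≈ 0.083333
m(x, y) = 7/3 (m(x, y) = (1/12)*28 = 7/3)
1/(1/(-82920 + m(286, -254))) = 1/(1/(-82920 + 7/3)) = 1/(1/(-248753/3)) = 1/(-3/248753) = -248753/3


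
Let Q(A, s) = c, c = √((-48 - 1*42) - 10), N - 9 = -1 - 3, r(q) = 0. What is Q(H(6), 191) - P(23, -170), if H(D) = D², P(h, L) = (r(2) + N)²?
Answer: -25 + 10*I ≈ -25.0 + 10.0*I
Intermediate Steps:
N = 5 (N = 9 + (-1 - 3) = 9 - 4 = 5)
P(h, L) = 25 (P(h, L) = (0 + 5)² = 5² = 25)
c = 10*I (c = √((-48 - 42) - 10) = √(-90 - 10) = √(-100) = 10*I ≈ 10.0*I)
Q(A, s) = 10*I
Q(H(6), 191) - P(23, -170) = 10*I - 1*25 = 10*I - 25 = -25 + 10*I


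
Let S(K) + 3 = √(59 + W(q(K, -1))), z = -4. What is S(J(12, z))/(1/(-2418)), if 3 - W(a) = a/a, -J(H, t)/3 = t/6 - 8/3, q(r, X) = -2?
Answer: 7254 - 2418*√61 ≈ -11631.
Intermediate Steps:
J(H, t) = 8 - t/2 (J(H, t) = -3*(t/6 - 8/3) = -3*(-8/3 + t/6) = 8 - t/2)
W(a) = 2 (W(a) = 3 - a/a = 3 - 1*1 = 3 - 1 = 2)
S(K) = -3 + √61 (S(K) = -3 + √(59 + 2) = -3 + √61)
S(J(12, z))/(1/(-2418)) = (-3 + √61)/(1/(-2418)) = (-3 + √61)/(-1/2418) = (-3 + √61)*(-2418) = 7254 - 2418*√61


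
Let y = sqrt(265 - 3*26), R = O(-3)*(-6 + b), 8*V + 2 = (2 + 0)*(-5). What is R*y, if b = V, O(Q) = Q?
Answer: 45*sqrt(187)/2 ≈ 307.68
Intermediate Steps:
V = -3/2 (V = -1/4 + ((2 + 0)*(-5))/8 = -1/4 + (2*(-5))/8 = -1/4 + (1/8)*(-10) = -1/4 - 5/4 = -3/2 ≈ -1.5000)
b = -3/2 ≈ -1.5000
R = 45/2 (R = -3*(-6 - 3/2) = -3*(-15/2) = 45/2 ≈ 22.500)
y = sqrt(187) (y = sqrt(265 - 78) = sqrt(187) ≈ 13.675)
R*y = 45*sqrt(187)/2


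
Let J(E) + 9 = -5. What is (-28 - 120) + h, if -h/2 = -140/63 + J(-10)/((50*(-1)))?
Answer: -32426/225 ≈ -144.12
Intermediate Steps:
J(E) = -14 (J(E) = -9 - 5 = -14)
h = 874/225 (h = -2*(-140/63 - 14/(50*(-1))) = -2*(-140*1/63 - 14/(-50)) = -2*(-20/9 - 14*(-1/50)) = -2*(-20/9 + 7/25) = -2*(-437/225) = 874/225 ≈ 3.8844)
(-28 - 120) + h = (-28 - 120) + 874/225 = -148 + 874/225 = -32426/225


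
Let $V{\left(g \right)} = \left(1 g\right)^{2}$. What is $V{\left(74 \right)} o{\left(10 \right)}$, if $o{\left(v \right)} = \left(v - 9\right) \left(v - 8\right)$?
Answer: $10952$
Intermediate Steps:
$V{\left(g \right)} = g^{2}$
$o{\left(v \right)} = \left(-9 + v\right) \left(-8 + v\right)$
$V{\left(74 \right)} o{\left(10 \right)} = 74^{2} \left(72 + 10^{2} - 170\right) = 5476 \left(72 + 100 - 170\right) = 5476 \cdot 2 = 10952$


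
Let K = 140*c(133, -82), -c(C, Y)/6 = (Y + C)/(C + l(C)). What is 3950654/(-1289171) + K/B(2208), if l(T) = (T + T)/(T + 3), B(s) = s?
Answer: -41570875449/12957457721 ≈ -3.2083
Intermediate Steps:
l(T) = 2*T/(3 + T) (l(T) = (2*T)/(3 + T) = 2*T/(3 + T))
c(C, Y) = -6*(C + Y)/(C + 2*C/(3 + C)) (c(C, Y) = -6*(Y + C)/(C + 2*C/(3 + C)) = -6*(C + Y)/(C + 2*C/(3 + C)))
K = -138720/437 (K = 140*(-6*(3 + 133)*(133 - 82)/(133*(5 + 133))) = 140*(-6*1/133*136*51/138) = 140*(-6*1/133*1/138*136*51) = 140*(-6936/3059) = -138720/437 ≈ -317.44)
3950654/(-1289171) + K/B(2208) = 3950654/(-1289171) - 138720/437/2208 = 3950654*(-1/1289171) - 138720/437*1/2208 = -3950654/1289171 - 1445/10051 = -41570875449/12957457721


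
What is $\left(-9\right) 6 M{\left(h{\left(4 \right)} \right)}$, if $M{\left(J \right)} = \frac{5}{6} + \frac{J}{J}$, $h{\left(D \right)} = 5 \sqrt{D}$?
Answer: $-99$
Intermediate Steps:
$M{\left(J \right)} = \frac{11}{6}$ ($M{\left(J \right)} = 5 \cdot \frac{1}{6} + 1 = \frac{5}{6} + 1 = \frac{11}{6}$)
$\left(-9\right) 6 M{\left(h{\left(4 \right)} \right)} = \left(-9\right) 6 \cdot \frac{11}{6} = \left(-54\right) \frac{11}{6} = -99$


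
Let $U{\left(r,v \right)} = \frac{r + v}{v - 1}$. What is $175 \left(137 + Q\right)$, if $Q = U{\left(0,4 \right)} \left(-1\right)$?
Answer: $\frac{71225}{3} \approx 23742.0$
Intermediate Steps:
$U{\left(r,v \right)} = \frac{r + v}{-1 + v}$
$Q = - \frac{4}{3}$ ($Q = \frac{0 + 4}{-1 + 4} \left(-1\right) = \frac{1}{3} \cdot 4 \left(-1\right) = \frac{4}{3} \left(-1\right) = - \frac{4}{3} \approx -1.3333$)
$175 \left(137 + Q\right) = 175 \left(137 - \frac{4}{3}\right) = 175 \cdot \frac{407}{3} = \frac{71225}{3}$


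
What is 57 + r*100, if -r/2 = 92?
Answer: -18343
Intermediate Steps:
r = -184 (r = -2*92 = -184)
57 + r*100 = 57 - 184*100 = 57 - 18400 = -18343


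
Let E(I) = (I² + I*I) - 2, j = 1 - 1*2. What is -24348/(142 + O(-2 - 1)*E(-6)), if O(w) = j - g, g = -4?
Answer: -6087/88 ≈ -69.170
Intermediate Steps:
j = -1 (j = 1 - 2 = -1)
E(I) = -2 + 2*I² (E(I) = (I² + I²) - 2 = 2*I² - 2 = -2 + 2*I²)
O(w) = 3 (O(w) = -1 - 1*(-4) = -1 + 4 = 3)
-24348/(142 + O(-2 - 1)*E(-6)) = -24348/(142 + 3*(-2 + 2*(-6)²)) = -24348/(142 + 3*(-2 + 2*36)) = -24348/(142 + 3*(-2 + 72)) = -24348/(142 + 3*70) = -24348/(142 + 210) = -24348/352 = -24348*1/352 = -6087/88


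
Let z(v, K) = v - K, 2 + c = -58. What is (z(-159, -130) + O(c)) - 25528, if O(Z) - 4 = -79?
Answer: -25632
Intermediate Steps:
c = -60 (c = -2 - 58 = -60)
O(Z) = -75 (O(Z) = 4 - 79 = -75)
(z(-159, -130) + O(c)) - 25528 = ((-159 - 1*(-130)) - 75) - 25528 = ((-159 + 130) - 75) - 25528 = (-29 - 75) - 25528 = -104 - 25528 = -25632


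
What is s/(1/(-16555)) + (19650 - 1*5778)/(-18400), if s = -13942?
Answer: 265431280633/1150 ≈ 2.3081e+8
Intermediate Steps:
s/(1/(-16555)) + (19650 - 1*5778)/(-18400) = -13942/(1/(-16555)) + (19650 - 1*5778)/(-18400) = -13942/(-1/16555) + (19650 - 5778)*(-1/18400) = -13942*(-16555) + 13872*(-1/18400) = 230809810 - 867/1150 = 265431280633/1150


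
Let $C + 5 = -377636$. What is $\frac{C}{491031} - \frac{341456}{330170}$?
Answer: $- \frac{146175605053}{81061852635} \approx -1.8033$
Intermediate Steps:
$C = -377641$ ($C = -5 - 377636 = -377641$)
$\frac{C}{491031} - \frac{341456}{330170} = - \frac{377641}{491031} - \frac{341456}{330170} = \left(-377641\right) \frac{1}{491031} - \frac{170728}{165085} = - \frac{377641}{491031} - \frac{170728}{165085} = - \frac{146175605053}{81061852635}$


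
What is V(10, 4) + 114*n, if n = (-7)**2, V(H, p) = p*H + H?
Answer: 5636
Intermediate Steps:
V(H, p) = H + H*p (V(H, p) = H*p + H = H + H*p)
n = 49
V(10, 4) + 114*n = 10*(1 + 4) + 114*49 = 10*5 + 5586 = 50 + 5586 = 5636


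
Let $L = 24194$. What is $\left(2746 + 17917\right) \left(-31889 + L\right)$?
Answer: $-159001785$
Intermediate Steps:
$\left(2746 + 17917\right) \left(-31889 + L\right) = \left(2746 + 17917\right) \left(-31889 + 24194\right) = 20663 \left(-7695\right) = -159001785$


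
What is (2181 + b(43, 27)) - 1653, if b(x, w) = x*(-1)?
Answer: 485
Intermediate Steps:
b(x, w) = -x
(2181 + b(43, 27)) - 1653 = (2181 - 1*43) - 1653 = (2181 - 43) - 1653 = 2138 - 1653 = 485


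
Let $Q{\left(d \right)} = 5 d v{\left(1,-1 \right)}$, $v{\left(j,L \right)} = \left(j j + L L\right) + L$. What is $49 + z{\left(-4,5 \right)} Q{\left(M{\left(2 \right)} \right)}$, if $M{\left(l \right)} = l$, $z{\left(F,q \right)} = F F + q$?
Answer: $259$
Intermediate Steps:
$v{\left(j,L \right)} = L + L^{2} + j^{2}$ ($v{\left(j,L \right)} = \left(j^{2} + L^{2}\right) + L = \left(L^{2} + j^{2}\right) + L = L + L^{2} + j^{2}$)
$z{\left(F,q \right)} = q + F^{2}$ ($z{\left(F,q \right)} = F^{2} + q = q + F^{2}$)
$Q{\left(d \right)} = 5 d$ ($Q{\left(d \right)} = 5 d \left(-1 + \left(-1\right)^{2} + 1^{2}\right) = 5 d \left(-1 + 1 + 1\right) = 5 d 1 = 5 d$)
$49 + z{\left(-4,5 \right)} Q{\left(M{\left(2 \right)} \right)} = 49 + \left(5 + \left(-4\right)^{2}\right) 5 \cdot 2 = 49 + \left(5 + 16\right) 10 = 49 + 21 \cdot 10 = 49 + 210 = 259$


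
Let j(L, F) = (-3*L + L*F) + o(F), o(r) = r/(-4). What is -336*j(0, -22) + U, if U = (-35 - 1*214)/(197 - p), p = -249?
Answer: -824457/446 ≈ -1848.6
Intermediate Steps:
o(r) = -r/4 (o(r) = r*(-¼) = -r/4)
U = -249/446 (U = (-35 - 1*214)/(197 - 1*(-249)) = (-35 - 214)/(197 + 249) = -249/446 ≈ -0.55830)
j(L, F) = -3*L - F/4 + F*L (j(L, F) = (-3*L + L*F) - F/4 = (-3*L + F*L) - F/4 = -3*L - F/4 + F*L)
-336*j(0, -22) + U = -336*(-3*0 - ¼*(-22) - 22*0) - 249/446 = -336*(0 + 11/2 + 0) - 249/446 = -336*11/2 - 249/446 = -1848 - 249/446 = -824457/446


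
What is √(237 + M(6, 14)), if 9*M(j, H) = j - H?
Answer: 5*√85/3 ≈ 15.366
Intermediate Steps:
M(j, H) = -H/9 + j/9 (M(j, H) = (j - H)/9 = -H/9 + j/9)
√(237 + M(6, 14)) = √(237 + (-⅑*14 + (⅑)*6)) = √(237 + (-14/9 + ⅔)) = √(237 - 8/9) = √(2125/9) = 5*√85/3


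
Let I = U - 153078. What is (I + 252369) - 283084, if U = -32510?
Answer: -216303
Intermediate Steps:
I = -185588 (I = -32510 - 153078 = -185588)
(I + 252369) - 283084 = (-185588 + 252369) - 283084 = 66781 - 283084 = -216303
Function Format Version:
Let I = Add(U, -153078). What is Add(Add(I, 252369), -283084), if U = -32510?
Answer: -216303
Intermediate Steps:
I = -185588 (I = Add(-32510, -153078) = -185588)
Add(Add(I, 252369), -283084) = Add(Add(-185588, 252369), -283084) = Add(66781, -283084) = -216303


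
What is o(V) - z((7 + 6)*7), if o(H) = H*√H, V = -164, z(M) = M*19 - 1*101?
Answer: -1628 - 328*I*√41 ≈ -1628.0 - 2100.2*I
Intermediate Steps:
z(M) = -101 + 19*M (z(M) = 19*M - 101 = -101 + 19*M)
o(H) = H^(3/2)
o(V) - z((7 + 6)*7) = (-164)^(3/2) - (-101 + 19*((7 + 6)*7)) = -328*I*√41 - (-101 + 19*(13*7)) = -328*I*√41 - (-101 + 19*91) = -328*I*√41 - (-101 + 1729) = -328*I*√41 - 1*1628 = -328*I*√41 - 1628 = -1628 - 328*I*√41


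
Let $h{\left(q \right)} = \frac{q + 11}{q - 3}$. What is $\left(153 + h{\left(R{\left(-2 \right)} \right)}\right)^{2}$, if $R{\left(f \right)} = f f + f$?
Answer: $19600$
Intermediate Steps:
$R{\left(f \right)} = f + f^{2}$ ($R{\left(f \right)} = f^{2} + f = f + f^{2}$)
$h{\left(q \right)} = \frac{11 + q}{-3 + q}$
$\left(153 + h{\left(R{\left(-2 \right)} \right)}\right)^{2} = \left(153 + \frac{11 - 2 \left(1 - 2\right)}{-3 - 2 \left(1 - 2\right)}\right)^{2} = \left(153 + \frac{11 - -2}{-3 - -2}\right)^{2} = \left(153 + \frac{11 + 2}{-3 + 2}\right)^{2} = \left(153 + \frac{1}{-1} \cdot 13\right)^{2} = \left(153 - 13\right)^{2} = 140^{2} = 19600$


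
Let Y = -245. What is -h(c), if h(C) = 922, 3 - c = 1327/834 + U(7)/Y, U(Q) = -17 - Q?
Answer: -922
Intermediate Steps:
c = 267859/204330 (c = 3 - (1327/834 + (-17 - 1*7)/(-245)) = 3 - (1327*(1/834) + (-17 - 7)*(-1/245)) = 3 - (1327/834 - 24*(-1/245)) = 3 - (1327/834 + 24/245) = 3 - 1*345131/204330 = 3 - 345131/204330 = 267859/204330 ≈ 1.3109)
-h(c) = -1*922 = -922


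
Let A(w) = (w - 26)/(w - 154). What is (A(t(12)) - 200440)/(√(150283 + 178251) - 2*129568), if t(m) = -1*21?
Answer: 4544850646304/5875724571675 + 35076953*√328534/11751449143350 ≈ 0.77521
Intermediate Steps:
t(m) = -21
A(w) = (-26 + w)/(-154 + w)
(A(t(12)) - 200440)/(√(150283 + 178251) - 2*129568) = ((-26 - 21)/(-154 - 21) - 200440)/(√(150283 + 178251) - 2*129568) = (-47/(-175) - 200440)/(√328534 - 259136) = (-1/175*(-47) - 200440)/(-259136 + √328534) = (47/175 - 200440)/(-259136 + √328534) = -35076953/(175*(-259136 + √328534))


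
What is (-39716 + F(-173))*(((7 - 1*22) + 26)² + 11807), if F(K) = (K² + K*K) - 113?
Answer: 238905912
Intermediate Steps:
F(K) = -113 + 2*K² (F(K) = (K² + K²) - 113 = 2*K² - 113 = -113 + 2*K²)
(-39716 + F(-173))*(((7 - 1*22) + 26)² + 11807) = (-39716 + (-113 + 2*(-173)²))*(((7 - 1*22) + 26)² + 11807) = (-39716 + (-113 + 2*29929))*(((7 - 22) + 26)² + 11807) = (-39716 + (-113 + 59858))*((-15 + 26)² + 11807) = (-39716 + 59745)*(11² + 11807) = 20029*(121 + 11807) = 20029*11928 = 238905912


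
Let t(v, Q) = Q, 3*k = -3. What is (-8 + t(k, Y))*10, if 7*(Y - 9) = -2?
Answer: 50/7 ≈ 7.1429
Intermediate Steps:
Y = 61/7 (Y = 9 + (⅐)*(-2) = 9 - 2/7 = 61/7 ≈ 8.7143)
k = -1 (k = (⅓)*(-3) = -1)
(-8 + t(k, Y))*10 = (-8 + 61/7)*10 = (5/7)*10 = 50/7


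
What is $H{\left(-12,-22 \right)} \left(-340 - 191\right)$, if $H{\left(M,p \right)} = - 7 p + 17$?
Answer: $-90801$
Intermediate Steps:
$H{\left(M,p \right)} = 17 - 7 p$
$H{\left(-12,-22 \right)} \left(-340 - 191\right) = \left(17 - -154\right) \left(-340 - 191\right) = \left(17 + 154\right) \left(-531\right) = 171 \left(-531\right) = -90801$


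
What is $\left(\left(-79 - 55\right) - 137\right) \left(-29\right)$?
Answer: $7859$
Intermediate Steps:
$\left(\left(-79 - 55\right) - 137\right) \left(-29\right) = \left(-134 - 137\right) \left(-29\right) = \left(-271\right) \left(-29\right) = 7859$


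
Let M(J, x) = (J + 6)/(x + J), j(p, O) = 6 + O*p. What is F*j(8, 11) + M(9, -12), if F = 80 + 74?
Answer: 14471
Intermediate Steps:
M(J, x) = (6 + J)/(J + x)
F = 154
F*j(8, 11) + M(9, -12) = 154*(6 + 11*8) + (6 + 9)/(9 - 12) = 154*(6 + 88) + 15/(-3) = 154*94 - ⅓*15 = 14476 - 5 = 14471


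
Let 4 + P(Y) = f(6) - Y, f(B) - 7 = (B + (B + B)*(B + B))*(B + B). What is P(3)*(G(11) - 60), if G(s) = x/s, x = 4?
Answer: -1180800/11 ≈ -1.0735e+5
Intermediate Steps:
G(s) = 4/s
f(B) = 7 + 2*B*(B + 4*B²) (f(B) = 7 + (B + (B + B)*(B + B))*(B + B) = 7 + (B + (2*B)*(2*B))*(2*B) = 7 + (B + 4*B²)*(2*B) = 7 + 2*B*(B + 4*B²))
P(Y) = 1803 - Y (P(Y) = -4 + ((7 + 2*6² + 8*6³) - Y) = -4 + ((7 + 2*36 + 8*216) - Y) = -4 + ((7 + 72 + 1728) - Y) = -4 + (1807 - Y) = 1803 - Y)
P(3)*(G(11) - 60) = (1803 - 1*3)*(4/11 - 60) = (1803 - 3)*(4*(1/11) - 60) = 1800*(4/11 - 60) = 1800*(-656/11) = -1180800/11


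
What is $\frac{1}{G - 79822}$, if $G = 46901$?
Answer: $- \frac{1}{32921} \approx -3.0376 \cdot 10^{-5}$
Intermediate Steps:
$\frac{1}{G - 79822} = \frac{1}{46901 - 79822} = \frac{1}{-32921} = - \frac{1}{32921}$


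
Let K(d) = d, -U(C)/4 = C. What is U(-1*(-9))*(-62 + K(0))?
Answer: 2232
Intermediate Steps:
U(C) = -4*C
U(-1*(-9))*(-62 + K(0)) = (-(-4)*(-9))*(-62 + 0) = -4*9*(-62) = -36*(-62) = 2232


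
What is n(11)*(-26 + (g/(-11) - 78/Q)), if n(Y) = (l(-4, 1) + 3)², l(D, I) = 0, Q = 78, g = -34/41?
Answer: -109287/451 ≈ -242.32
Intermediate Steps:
g = -34/41 (g = -34*1/41 = -34/41 ≈ -0.82927)
n(Y) = 9 (n(Y) = (0 + 3)² = 3² = 9)
n(11)*(-26 + (g/(-11) - 78/Q)) = 9*(-26 + (-34/41/(-11) - 78/78)) = 9*(-26 + (-34/41*(-1/11) - 78*1/78)) = 9*(-26 + (34/451 - 1)) = 9*(-26 - 417/451) = 9*(-12143/451) = -109287/451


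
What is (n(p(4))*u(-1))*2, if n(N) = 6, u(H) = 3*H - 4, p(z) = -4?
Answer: -84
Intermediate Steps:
u(H) = -4 + 3*H
(n(p(4))*u(-1))*2 = (6*(-4 + 3*(-1)))*2 = (6*(-4 - 3))*2 = (6*(-7))*2 = -42*2 = -84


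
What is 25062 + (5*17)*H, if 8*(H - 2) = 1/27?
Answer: 5450197/216 ≈ 25232.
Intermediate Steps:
H = 433/216 (H = 2 + (1/8)/27 = 2 + (1/8)*(1/27) = 2 + 1/216 = 433/216 ≈ 2.0046)
25062 + (5*17)*H = 25062 + (5*17)*(433/216) = 25062 + 85*(433/216) = 25062 + 36805/216 = 5450197/216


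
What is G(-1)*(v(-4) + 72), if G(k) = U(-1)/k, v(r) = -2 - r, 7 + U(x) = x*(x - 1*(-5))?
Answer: 814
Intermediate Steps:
U(x) = -7 + x*(5 + x) (U(x) = -7 + x*(x - 1*(-5)) = -7 + x*(x + 5) = -7 + x*(5 + x))
G(k) = -11/k (G(k) = (-7 + (-1)² + 5*(-1))/k = (-7 + 1 - 5)/k = -11/k)
G(-1)*(v(-4) + 72) = (-11/(-1))*((-2 - 1*(-4)) + 72) = (-11*(-1))*((-2 + 4) + 72) = 11*(2 + 72) = 11*74 = 814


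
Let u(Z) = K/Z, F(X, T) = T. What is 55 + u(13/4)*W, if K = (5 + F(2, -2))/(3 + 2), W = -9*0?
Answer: 55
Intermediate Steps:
W = 0
K = ⅗ (K = (5 - 2)/(3 + 2) = 3/5 = 3*(⅕) = ⅗ ≈ 0.60000)
u(Z) = 3/(5*Z)
55 + u(13/4)*W = 55 + (3/(5*((13/4))))*0 = 55 + (3/(5*((13*(¼)))))*0 = 55 + (3/(5*(13/4)))*0 = 55 + ((⅗)*(4/13))*0 = 55 + (12/65)*0 = 55 + 0 = 55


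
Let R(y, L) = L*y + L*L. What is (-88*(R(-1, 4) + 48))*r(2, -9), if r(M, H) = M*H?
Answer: 95040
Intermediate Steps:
R(y, L) = L² + L*y (R(y, L) = L*y + L² = L² + L*y)
r(M, H) = H*M
(-88*(R(-1, 4) + 48))*r(2, -9) = (-88*(4*(4 - 1) + 48))*(-9*2) = -88*(4*3 + 48)*(-18) = -88*(12 + 48)*(-18) = -88*60*(-18) = -5280*(-18) = 95040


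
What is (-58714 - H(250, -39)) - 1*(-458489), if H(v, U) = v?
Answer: 399525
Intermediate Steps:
(-58714 - H(250, -39)) - 1*(-458489) = (-58714 - 1*250) - 1*(-458489) = (-58714 - 250) + 458489 = -58964 + 458489 = 399525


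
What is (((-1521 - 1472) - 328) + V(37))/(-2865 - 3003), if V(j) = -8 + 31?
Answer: 1649/2934 ≈ 0.56203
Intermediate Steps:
V(j) = 23
(((-1521 - 1472) - 328) + V(37))/(-2865 - 3003) = (((-1521 - 1472) - 328) + 23)/(-2865 - 3003) = ((-2993 - 328) + 23)/(-5868) = (-3321 + 23)*(-1/5868) = -3298*(-1/5868) = 1649/2934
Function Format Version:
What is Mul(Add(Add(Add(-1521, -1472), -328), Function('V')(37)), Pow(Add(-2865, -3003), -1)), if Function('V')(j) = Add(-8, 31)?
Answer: Rational(1649, 2934) ≈ 0.56203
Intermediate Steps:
Function('V')(j) = 23
Mul(Add(Add(Add(-1521, -1472), -328), Function('V')(37)), Pow(Add(-2865, -3003), -1)) = Mul(Add(Add(Add(-1521, -1472), -328), 23), Pow(Add(-2865, -3003), -1)) = Mul(Add(Add(-2993, -328), 23), Pow(-5868, -1)) = Mul(Add(-3321, 23), Rational(-1, 5868)) = Mul(-3298, Rational(-1, 5868)) = Rational(1649, 2934)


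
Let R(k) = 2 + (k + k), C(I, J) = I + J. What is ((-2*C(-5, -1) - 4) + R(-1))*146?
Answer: 1168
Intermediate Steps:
R(k) = 2 + 2*k
((-2*C(-5, -1) - 4) + R(-1))*146 = ((-2*(-5 - 1) - 4) + (2 + 2*(-1)))*146 = ((-2*(-6) - 4) + (2 - 2))*146 = ((12 - 4) + 0)*146 = (8 + 0)*146 = 8*146 = 1168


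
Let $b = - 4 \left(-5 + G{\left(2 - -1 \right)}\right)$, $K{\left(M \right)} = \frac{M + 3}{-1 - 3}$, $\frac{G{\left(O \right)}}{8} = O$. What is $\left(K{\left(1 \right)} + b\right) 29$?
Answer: $-2233$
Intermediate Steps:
$G{\left(O \right)} = 8 O$
$K{\left(M \right)} = - \frac{3}{4} - \frac{M}{4}$ ($K{\left(M \right)} = \frac{3 + M}{-4} = \left(3 + M\right) \left(- \frac{1}{4}\right) = - \frac{3}{4} - \frac{M}{4}$)
$b = -76$ ($b = - 4 \left(-5 + 8 \left(2 - -1\right)\right) = - 4 \left(-5 + 8 \left(2 + 1\right)\right) = - 4 \left(-5 + 8 \cdot 3\right) = - 4 \left(-5 + 24\right) = \left(-4\right) 19 = -76$)
$\left(K{\left(1 \right)} + b\right) 29 = \left(\left(- \frac{3}{4} - \frac{1}{4}\right) - 76\right) 29 = \left(-1 - 76\right) 29 = \left(-77\right) 29 = -2233$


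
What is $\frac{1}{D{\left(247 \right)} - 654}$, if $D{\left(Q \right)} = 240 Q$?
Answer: $\frac{1}{58626} \approx 1.7057 \cdot 10^{-5}$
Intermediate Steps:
$\frac{1}{D{\left(247 \right)} - 654} = \frac{1}{240 \cdot 247 - 654} = \frac{1}{59280 - 654} = \frac{1}{58626}$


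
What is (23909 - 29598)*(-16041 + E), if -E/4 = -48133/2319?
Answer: 210530245883/2319 ≈ 9.0785e+7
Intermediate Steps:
E = 192532/2319 (E = -(-192532)/2319 = -4*(-48133/2319) = 192532/2319 ≈ 83.024)
(23909 - 29598)*(-16041 + E) = (23909 - 29598)*(-16041 + 192532/2319) = -5689*(-37006547/2319) = 210530245883/2319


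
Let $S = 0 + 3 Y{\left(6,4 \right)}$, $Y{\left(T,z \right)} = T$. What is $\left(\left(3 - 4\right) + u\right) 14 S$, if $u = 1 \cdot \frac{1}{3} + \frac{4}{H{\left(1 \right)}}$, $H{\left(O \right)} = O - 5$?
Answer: $-420$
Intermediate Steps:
$H{\left(O \right)} = -5 + O$ ($H{\left(O \right)} = O - 5 = -5 + O$)
$u = - \frac{2}{3}$ ($u = 1 \cdot \frac{1}{3} + \frac{4}{-5 + 1} = 1 \cdot \frac{1}{3} + \frac{4}{-4} = \frac{1}{3} + 4 \left(- \frac{1}{4}\right) = \frac{1}{3} - 1 = - \frac{2}{3} \approx -0.66667$)
$S = 18$ ($S = 0 + 3 \cdot 6 = 0 + 18 = 18$)
$\left(\left(3 - 4\right) + u\right) 14 S = \left(\left(3 - 4\right) - \frac{2}{3}\right) 14 \cdot 18 = \left(-1 - \frac{2}{3}\right) 14 \cdot 18 = \left(- \frac{5}{3}\right) 14 \cdot 18 = \left(- \frac{70}{3}\right) 18 = -420$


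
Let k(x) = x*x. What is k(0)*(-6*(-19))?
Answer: 0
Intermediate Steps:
k(x) = x²
k(0)*(-6*(-19)) = 0²*(-6*(-19)) = 0*114 = 0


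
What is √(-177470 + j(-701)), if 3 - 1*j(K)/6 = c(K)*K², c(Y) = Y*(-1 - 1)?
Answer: 14*I*√21091034 ≈ 64295.0*I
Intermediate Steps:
c(Y) = -2*Y (c(Y) = Y*(-2) = -2*Y)
j(K) = 18 + 12*K³ (j(K) = 18 - 6*(-2*K)*K² = 18 - (-12)*K³ = 18 + 12*K³)
√(-177470 + j(-701)) = √(-177470 + (18 + 12*(-701)³)) = √(-177470 + (18 + 12*(-344472101))) = √(-177470 + (18 - 4133665212)) = √(-177470 - 4133665194) = √(-4133842664) = 14*I*√21091034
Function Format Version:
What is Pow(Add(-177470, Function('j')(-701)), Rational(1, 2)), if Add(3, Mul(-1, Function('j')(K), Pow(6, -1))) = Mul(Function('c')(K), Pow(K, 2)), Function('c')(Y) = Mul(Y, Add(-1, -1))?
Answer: Mul(14, I, Pow(21091034, Rational(1, 2))) ≈ Mul(64295., I)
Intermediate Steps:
Function('c')(Y) = Mul(-2, Y) (Function('c')(Y) = Mul(Y, -2) = Mul(-2, Y))
Function('j')(K) = Add(18, Mul(12, Pow(K, 3))) (Function('j')(K) = Add(18, Mul(-6, Mul(Mul(-2, K), Pow(K, 2)))) = Add(18, Mul(-6, Mul(-2, Pow(K, 3)))) = Add(18, Mul(12, Pow(K, 3))))
Pow(Add(-177470, Function('j')(-701)), Rational(1, 2)) = Pow(Add(-177470, Add(18, Mul(12, Pow(-701, 3)))), Rational(1, 2)) = Pow(Add(-177470, Add(18, Mul(12, -344472101))), Rational(1, 2)) = Pow(Add(-177470, Add(18, -4133665212)), Rational(1, 2)) = Pow(Add(-177470, -4133665194), Rational(1, 2)) = Pow(-4133842664, Rational(1, 2)) = Mul(14, I, Pow(21091034, Rational(1, 2)))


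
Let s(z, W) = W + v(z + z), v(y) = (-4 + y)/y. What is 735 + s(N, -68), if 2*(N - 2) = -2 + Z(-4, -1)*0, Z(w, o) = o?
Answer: 666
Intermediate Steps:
v(y) = (-4 + y)/y
N = 1 (N = 2 + (-2 - 1*0)/2 = 2 + (-2 + 0)/2 = 2 + (½)*(-2) = 2 - 1 = 1)
s(z, W) = W + (-4 + 2*z)/(2*z) (s(z, W) = W + (-4 + (z + z))/(z + z) = W + (-4 + 2*z)/((2*z)) = W + (1/(2*z))*(-4 + 2*z) = W + (-4 + 2*z)/(2*z))
735 + s(N, -68) = 735 + (1 - 68 - 2/1) = 735 + (1 - 68 - 2*1) = 735 + (1 - 68 - 2) = 735 - 69 = 666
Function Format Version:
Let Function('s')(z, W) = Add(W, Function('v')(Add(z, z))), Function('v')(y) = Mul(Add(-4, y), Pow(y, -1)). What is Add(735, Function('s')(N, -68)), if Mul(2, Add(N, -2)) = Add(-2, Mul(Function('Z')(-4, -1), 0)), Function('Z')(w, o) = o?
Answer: 666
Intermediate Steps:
Function('v')(y) = Mul(Pow(y, -1), Add(-4, y))
N = 1 (N = Add(2, Mul(Rational(1, 2), Add(-2, Mul(-1, 0)))) = Add(2, Mul(Rational(1, 2), Add(-2, 0))) = Add(2, Mul(Rational(1, 2), -2)) = Add(2, -1) = 1)
Function('s')(z, W) = Add(W, Mul(Rational(1, 2), Pow(z, -1), Add(-4, Mul(2, z)))) (Function('s')(z, W) = Add(W, Mul(Pow(Add(z, z), -1), Add(-4, Add(z, z)))) = Add(W, Mul(Pow(Mul(2, z), -1), Add(-4, Mul(2, z)))) = Add(W, Mul(Mul(Rational(1, 2), Pow(z, -1)), Add(-4, Mul(2, z)))) = Add(W, Mul(Rational(1, 2), Pow(z, -1), Add(-4, Mul(2, z)))))
Add(735, Function('s')(N, -68)) = Add(735, Add(1, -68, Mul(-2, Pow(1, -1)))) = Add(735, Add(1, -68, Mul(-2, 1))) = Add(735, Add(1, -68, -2)) = Add(735, -69) = 666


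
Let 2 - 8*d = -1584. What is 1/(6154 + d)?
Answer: 4/25409 ≈ 0.00015742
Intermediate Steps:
d = 793/4 (d = 1/4 - 1/8*(-1584) = 1/4 + 198 = 793/4 ≈ 198.25)
1/(6154 + d) = 1/(6154 + 793/4) = 1/(25409/4) = 4/25409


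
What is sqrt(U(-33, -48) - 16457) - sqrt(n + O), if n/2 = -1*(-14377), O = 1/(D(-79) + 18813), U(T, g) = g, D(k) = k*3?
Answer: -sqrt(68903325345)/1548 + I*sqrt(16505) ≈ -169.57 + 128.47*I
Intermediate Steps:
D(k) = 3*k
O = 1/18576 (O = 1/(3*(-79) + 18813) = 1/(-237 + 18813) = 1/18576 ≈ 5.3833e-5)
n = 28754 (n = 2*(-1*(-14377)) = 2*14377 = 28754)
sqrt(U(-33, -48) - 16457) - sqrt(n + O) = sqrt(-48 - 16457) - sqrt(28754 + 1/18576) = sqrt(-16505) - sqrt(534134305/18576) = I*sqrt(16505) - sqrt(68903325345)/1548 = -sqrt(68903325345)/1548 + I*sqrt(16505)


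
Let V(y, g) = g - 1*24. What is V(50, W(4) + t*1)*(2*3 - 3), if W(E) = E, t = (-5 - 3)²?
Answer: 132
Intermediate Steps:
t = 64 (t = (-8)² = 64)
V(y, g) = -24 + g (V(y, g) = g - 24 = -24 + g)
V(50, W(4) + t*1)*(2*3 - 3) = (-24 + (4 + 64*1))*(2*3 - 3) = (-24 + (4 + 64))*(6 - 3) = (-24 + 68)*3 = 44*3 = 132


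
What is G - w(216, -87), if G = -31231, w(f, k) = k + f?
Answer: -31360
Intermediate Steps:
w(f, k) = f + k
G - w(216, -87) = -31231 - (216 - 87) = -31231 - 1*129 = -31231 - 129 = -31360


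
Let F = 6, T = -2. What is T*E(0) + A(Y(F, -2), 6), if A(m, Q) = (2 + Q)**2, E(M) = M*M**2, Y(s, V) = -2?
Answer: 64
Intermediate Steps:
E(M) = M**3
T*E(0) + A(Y(F, -2), 6) = -2*0**3 + (2 + 6)**2 = -2*0 + 8**2 = 0 + 64 = 64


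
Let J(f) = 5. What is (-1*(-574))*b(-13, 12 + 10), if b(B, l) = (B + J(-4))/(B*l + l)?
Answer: 574/33 ≈ 17.394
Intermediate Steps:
b(B, l) = (5 + B)/(l + B*l) (b(B, l) = (B + 5)/(B*l + l) = (5 + B)/(l + B*l))
(-1*(-574))*b(-13, 12 + 10) = (-1*(-574))*((5 - 13)/((12 + 10)*(1 - 13))) = 574*(-8/(22*(-12))) = 574*((1/22)*(-1/12)*(-8)) = 574*(1/33) = 574/33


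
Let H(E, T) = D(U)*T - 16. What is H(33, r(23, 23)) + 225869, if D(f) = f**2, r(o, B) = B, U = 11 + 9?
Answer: 235053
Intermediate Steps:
U = 20
H(E, T) = -16 + 400*T (H(E, T) = 20**2*T - 16 = 400*T - 16 = -16 + 400*T)
H(33, r(23, 23)) + 225869 = (-16 + 400*23) + 225869 = (-16 + 9200) + 225869 = 9184 + 225869 = 235053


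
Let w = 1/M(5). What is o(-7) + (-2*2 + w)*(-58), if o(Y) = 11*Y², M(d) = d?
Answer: 3797/5 ≈ 759.40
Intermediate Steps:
w = ⅕ (w = 1/5 = ⅕ ≈ 0.20000)
o(-7) + (-2*2 + w)*(-58) = 11*(-7)² + (-2*2 + ⅕)*(-58) = 11*49 + (-4 + ⅕)*(-58) = 539 - 19/5*(-58) = 539 + 1102/5 = 3797/5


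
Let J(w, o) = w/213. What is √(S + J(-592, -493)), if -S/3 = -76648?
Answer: 2*√2608050810/213 ≈ 479.52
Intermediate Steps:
S = 229944 (S = -3*(-76648) = 229944)
J(w, o) = w/213 (J(w, o) = w*(1/213) = w/213)
√(S + J(-592, -493)) = √(229944 + (1/213)*(-592)) = √(229944 - 592/213) = √(48977480/213) = 2*√2608050810/213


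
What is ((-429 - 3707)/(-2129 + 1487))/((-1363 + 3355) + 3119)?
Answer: 2068/1640631 ≈ 0.0012605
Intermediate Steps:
((-429 - 3707)/(-2129 + 1487))/((-1363 + 3355) + 3119) = (-4136/(-642))/(1992 + 3119) = -4136*(-1/642)/5111 = (2068/321)*(1/5111) = 2068/1640631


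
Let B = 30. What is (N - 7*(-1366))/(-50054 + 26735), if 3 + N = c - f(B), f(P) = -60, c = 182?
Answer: -1089/2591 ≈ -0.42030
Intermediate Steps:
N = 239 (N = -3 + (182 - 1*(-60)) = -3 + (182 + 60) = -3 + 242 = 239)
(N - 7*(-1366))/(-50054 + 26735) = (239 - 7*(-1366))/(-50054 + 26735) = (239 + 9562)/(-23319) = 9801*(-1/23319) = -1089/2591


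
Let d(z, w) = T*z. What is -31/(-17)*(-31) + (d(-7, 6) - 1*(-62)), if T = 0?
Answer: 93/17 ≈ 5.4706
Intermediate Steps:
d(z, w) = 0 (d(z, w) = 0*z = 0)
-31/(-17)*(-31) + (d(-7, 6) - 1*(-62)) = -31/(-17)*(-31) + (0 - 1*(-62)) = -31*(-1/17)*(-31) + (0 + 62) = (31/17)*(-31) + 62 = -961/17 + 62 = 93/17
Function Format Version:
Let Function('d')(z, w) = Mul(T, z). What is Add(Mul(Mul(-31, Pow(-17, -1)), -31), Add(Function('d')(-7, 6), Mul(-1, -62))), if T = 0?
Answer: Rational(93, 17) ≈ 5.4706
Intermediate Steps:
Function('d')(z, w) = 0 (Function('d')(z, w) = Mul(0, z) = 0)
Add(Mul(Mul(-31, Pow(-17, -1)), -31), Add(Function('d')(-7, 6), Mul(-1, -62))) = Add(Mul(Mul(-31, Pow(-17, -1)), -31), Add(0, Mul(-1, -62))) = Add(Mul(Mul(-31, Rational(-1, 17)), -31), Add(0, 62)) = Add(Mul(Rational(31, 17), -31), 62) = Add(Rational(-961, 17), 62) = Rational(93, 17)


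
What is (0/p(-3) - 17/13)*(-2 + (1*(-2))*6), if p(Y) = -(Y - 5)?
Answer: 238/13 ≈ 18.308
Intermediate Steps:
p(Y) = 5 - Y (p(Y) = -(-5 + Y) = 5 - Y)
(0/p(-3) - 17/13)*(-2 + (1*(-2))*6) = (0/(5 - 1*(-3)) - 17/13)*(-2 + (1*(-2))*6) = (0/(5 + 3) - 17*1/13)*(-2 - 2*6) = (0/8 - 17/13)*(-2 - 12) = (0*(1/8) - 17/13)*(-14) = (0 - 17/13)*(-14) = -17/13*(-14) = 238/13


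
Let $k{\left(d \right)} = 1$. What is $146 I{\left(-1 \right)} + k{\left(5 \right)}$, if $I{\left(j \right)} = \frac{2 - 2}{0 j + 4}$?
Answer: $1$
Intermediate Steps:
$I{\left(j \right)} = 0$ ($I{\left(j \right)} = \frac{0}{0 + 4} = \frac{0}{4} = 0 \cdot \frac{1}{4} = 0$)
$146 I{\left(-1 \right)} + k{\left(5 \right)} = 146 \cdot 0 + 1 = 0 + 1 = 1$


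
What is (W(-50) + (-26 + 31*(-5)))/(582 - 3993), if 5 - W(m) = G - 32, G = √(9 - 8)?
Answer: 145/3411 ≈ 0.042510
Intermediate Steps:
G = 1 (G = √1 = 1)
W(m) = 36 (W(m) = 5 - (1 - 32) = 5 - 1*(-31) = 5 + 31 = 36)
(W(-50) + (-26 + 31*(-5)))/(582 - 3993) = (36 + (-26 + 31*(-5)))/(582 - 3993) = (36 + (-26 - 155))/(-3411) = (36 - 181)*(-1/3411) = -145*(-1/3411) = 145/3411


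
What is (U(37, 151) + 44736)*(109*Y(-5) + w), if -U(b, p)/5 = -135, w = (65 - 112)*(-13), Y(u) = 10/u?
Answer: 17846523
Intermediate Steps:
w = 611 (w = -47*(-13) = 611)
U(b, p) = 675 (U(b, p) = -5*(-135) = 675)
(U(37, 151) + 44736)*(109*Y(-5) + w) = (675 + 44736)*(109*(10/(-5)) + 611) = 45411*(109*(10*(-1/5)) + 611) = 45411*(109*(-2) + 611) = 45411*(-218 + 611) = 45411*393 = 17846523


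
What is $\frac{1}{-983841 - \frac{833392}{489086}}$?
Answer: $- \frac{244543}{240591846359} \approx -1.0164 \cdot 10^{-6}$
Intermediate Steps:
$\frac{1}{-983841 - \frac{833392}{489086}} = \frac{1}{-983841 - \frac{416696}{244543}} = \frac{1}{- \frac{240591846359}{244543}} = - \frac{244543}{240591846359}$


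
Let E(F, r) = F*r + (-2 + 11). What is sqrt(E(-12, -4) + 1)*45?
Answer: 45*sqrt(58) ≈ 342.71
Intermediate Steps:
E(F, r) = 9 + F*r (E(F, r) = F*r + 9 = 9 + F*r)
sqrt(E(-12, -4) + 1)*45 = sqrt((9 - 12*(-4)) + 1)*45 = sqrt((9 + 48) + 1)*45 = sqrt(57 + 1)*45 = sqrt(58)*45 = 45*sqrt(58)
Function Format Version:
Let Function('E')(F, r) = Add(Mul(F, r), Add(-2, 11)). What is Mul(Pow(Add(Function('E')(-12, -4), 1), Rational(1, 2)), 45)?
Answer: Mul(45, Pow(58, Rational(1, 2))) ≈ 342.71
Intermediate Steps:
Function('E')(F, r) = Add(9, Mul(F, r)) (Function('E')(F, r) = Add(Mul(F, r), 9) = Add(9, Mul(F, r)))
Mul(Pow(Add(Function('E')(-12, -4), 1), Rational(1, 2)), 45) = Mul(Pow(Add(Add(9, Mul(-12, -4)), 1), Rational(1, 2)), 45) = Mul(Pow(Add(Add(9, 48), 1), Rational(1, 2)), 45) = Mul(Pow(Add(57, 1), Rational(1, 2)), 45) = Mul(Pow(58, Rational(1, 2)), 45) = Mul(45, Pow(58, Rational(1, 2)))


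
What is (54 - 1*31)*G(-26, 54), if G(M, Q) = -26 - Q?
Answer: -1840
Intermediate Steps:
(54 - 1*31)*G(-26, 54) = (54 - 1*31)*(-26 - 1*54) = (54 - 31)*(-26 - 54) = 23*(-80) = -1840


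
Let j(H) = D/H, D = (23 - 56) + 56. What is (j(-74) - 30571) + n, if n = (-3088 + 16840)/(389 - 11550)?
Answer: -25250291245/825914 ≈ -30573.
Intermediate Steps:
D = 23 (D = -33 + 56 = 23)
n = -13752/11161 (n = 13752/(-11161) = 13752*(-1/11161) = -13752/11161 ≈ -1.2321)
j(H) = 23/H
(j(-74) - 30571) + n = (23/(-74) - 30571) - 13752/11161 = (23*(-1/74) - 30571) - 13752/11161 = (-23/74 - 30571) - 13752/11161 = -2262277/74 - 13752/11161 = -25250291245/825914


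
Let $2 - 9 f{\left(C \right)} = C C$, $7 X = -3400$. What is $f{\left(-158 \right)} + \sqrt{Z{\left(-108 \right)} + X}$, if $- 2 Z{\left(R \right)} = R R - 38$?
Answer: $- \frac{24962}{9} + \frac{3 i \sqrt{34293}}{7} \approx -2773.6 + 79.364 i$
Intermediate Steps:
$Z{\left(R \right)} = 19 - \frac{R^{2}}{2}$ ($Z{\left(R \right)} = - \frac{R R - 38}{2} = - \frac{R^{2} - 38}{2} = - \frac{-38 + R^{2}}{2} = 19 - \frac{R^{2}}{2}$)
$X = - \frac{3400}{7}$ ($X = \frac{1}{7} \left(-3400\right) = - \frac{3400}{7} \approx -485.71$)
$f{\left(C \right)} = \frac{2}{9} - \frac{C^{2}}{9}$ ($f{\left(C \right)} = \frac{2}{9} - \frac{C C}{9} = \frac{2}{9} - \frac{C^{2}}{9}$)
$f{\left(-158 \right)} + \sqrt{Z{\left(-108 \right)} + X} = \left(\frac{2}{9} - \frac{\left(-158\right)^{2}}{9}\right) + \sqrt{\left(19 - \frac{\left(-108\right)^{2}}{2}\right) - \frac{3400}{7}} = \left(\frac{2}{9} - \frac{24964}{9}\right) + \sqrt{\left(19 - 5832\right) - \frac{3400}{7}} = - \frac{24962}{9} + \sqrt{-5813 - \frac{3400}{7}} = - \frac{24962}{9} + \sqrt{- \frac{44091}{7}} = - \frac{24962}{9} + \frac{3 i \sqrt{34293}}{7}$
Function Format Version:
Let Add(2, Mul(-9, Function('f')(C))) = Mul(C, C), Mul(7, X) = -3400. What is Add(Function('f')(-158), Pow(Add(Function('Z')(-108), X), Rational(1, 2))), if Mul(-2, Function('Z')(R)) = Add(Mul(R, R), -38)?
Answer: Add(Rational(-24962, 9), Mul(Rational(3, 7), I, Pow(34293, Rational(1, 2)))) ≈ Add(-2773.6, Mul(79.364, I))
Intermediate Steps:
Function('Z')(R) = Add(19, Mul(Rational(-1, 2), Pow(R, 2))) (Function('Z')(R) = Mul(Rational(-1, 2), Add(Mul(R, R), -38)) = Mul(Rational(-1, 2), Add(Pow(R, 2), -38)) = Mul(Rational(-1, 2), Add(-38, Pow(R, 2))) = Add(19, Mul(Rational(-1, 2), Pow(R, 2))))
X = Rational(-3400, 7) (X = Mul(Rational(1, 7), -3400) = Rational(-3400, 7) ≈ -485.71)
Function('f')(C) = Add(Rational(2, 9), Mul(Rational(-1, 9), Pow(C, 2))) (Function('f')(C) = Add(Rational(2, 9), Mul(Rational(-1, 9), Mul(C, C))) = Add(Rational(2, 9), Mul(Rational(-1, 9), Pow(C, 2))))
Add(Function('f')(-158), Pow(Add(Function('Z')(-108), X), Rational(1, 2))) = Add(Add(Rational(2, 9), Mul(Rational(-1, 9), Pow(-158, 2))), Pow(Add(Add(19, Mul(Rational(-1, 2), Pow(-108, 2))), Rational(-3400, 7)), Rational(1, 2))) = Add(Add(Rational(2, 9), Mul(Rational(-1, 9), 24964)), Pow(Add(Add(19, Mul(Rational(-1, 2), 11664)), Rational(-3400, 7)), Rational(1, 2))) = Add(Add(Rational(2, 9), Rational(-24964, 9)), Pow(Add(Add(19, -5832), Rational(-3400, 7)), Rational(1, 2))) = Add(Rational(-24962, 9), Pow(Add(-5813, Rational(-3400, 7)), Rational(1, 2))) = Add(Rational(-24962, 9), Pow(Rational(-44091, 7), Rational(1, 2))) = Add(Rational(-24962, 9), Mul(Rational(3, 7), I, Pow(34293, Rational(1, 2))))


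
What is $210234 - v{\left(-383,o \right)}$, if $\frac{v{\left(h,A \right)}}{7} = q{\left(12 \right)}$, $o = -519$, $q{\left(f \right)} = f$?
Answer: $210150$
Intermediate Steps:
$v{\left(h,A \right)} = 84$ ($v{\left(h,A \right)} = 7 \cdot 12 = 84$)
$210234 - v{\left(-383,o \right)} = 210234 - 84 = 210150$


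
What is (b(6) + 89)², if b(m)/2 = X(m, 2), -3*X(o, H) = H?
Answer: 69169/9 ≈ 7685.4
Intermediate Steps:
X(o, H) = -H/3
b(m) = -4/3 (b(m) = 2*(-⅓*2) = 2*(-⅔) = -4/3)
(b(6) + 89)² = (-4/3 + 89)² = (263/3)² = 69169/9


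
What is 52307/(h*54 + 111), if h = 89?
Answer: 52307/4917 ≈ 10.638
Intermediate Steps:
52307/(h*54 + 111) = 52307/(89*54 + 111) = 52307/(4806 + 111) = 52307/4917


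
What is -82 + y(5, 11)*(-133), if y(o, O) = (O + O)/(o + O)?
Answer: -2119/8 ≈ -264.88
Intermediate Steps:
y(o, O) = 2*O/(O + o) (y(o, O) = (2*O)/(O + o) = 2*O/(O + o))
-82 + y(5, 11)*(-133) = -82 + (2*11/(11 + 5))*(-133) = -82 + (2*11/16)*(-133) = -82 + (2*11*(1/16))*(-133) = -82 + (11/8)*(-133) = -82 - 1463/8 = -2119/8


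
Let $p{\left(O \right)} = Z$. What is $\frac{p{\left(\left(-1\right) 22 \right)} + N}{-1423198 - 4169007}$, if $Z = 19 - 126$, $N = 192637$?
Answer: $- \frac{38506}{1118441} \approx -0.034428$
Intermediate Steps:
$Z = -107$ ($Z = 19 - 126 = -107$)
$p{\left(O \right)} = -107$
$\frac{p{\left(\left(-1\right) 22 \right)} + N}{-1423198 - 4169007} = \frac{-107 + 192637}{-1423198 - 4169007} = \frac{192530}{-5592205} = 192530 \left(- \frac{1}{5592205}\right) = - \frac{38506}{1118441}$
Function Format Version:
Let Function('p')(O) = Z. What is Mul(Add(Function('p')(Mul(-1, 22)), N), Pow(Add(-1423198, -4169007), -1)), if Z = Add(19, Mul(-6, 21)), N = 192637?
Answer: Rational(-38506, 1118441) ≈ -0.034428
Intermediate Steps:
Z = -107 (Z = Add(19, -126) = -107)
Function('p')(O) = -107
Mul(Add(Function('p')(Mul(-1, 22)), N), Pow(Add(-1423198, -4169007), -1)) = Mul(Add(-107, 192637), Pow(Add(-1423198, -4169007), -1)) = Mul(192530, Pow(-5592205, -1)) = Mul(192530, Rational(-1, 5592205)) = Rational(-38506, 1118441)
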